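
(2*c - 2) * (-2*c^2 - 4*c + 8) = -4*c^3 - 4*c^2 + 24*c - 16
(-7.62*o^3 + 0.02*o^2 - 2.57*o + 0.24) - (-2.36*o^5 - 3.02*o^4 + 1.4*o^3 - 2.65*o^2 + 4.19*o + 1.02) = 2.36*o^5 + 3.02*o^4 - 9.02*o^3 + 2.67*o^2 - 6.76*o - 0.78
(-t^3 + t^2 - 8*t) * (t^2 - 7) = -t^5 + t^4 - t^3 - 7*t^2 + 56*t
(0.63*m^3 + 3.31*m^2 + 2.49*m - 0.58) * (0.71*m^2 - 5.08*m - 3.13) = 0.4473*m^5 - 0.8503*m^4 - 17.0188*m^3 - 23.4213*m^2 - 4.8473*m + 1.8154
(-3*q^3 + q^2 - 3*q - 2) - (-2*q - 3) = -3*q^3 + q^2 - q + 1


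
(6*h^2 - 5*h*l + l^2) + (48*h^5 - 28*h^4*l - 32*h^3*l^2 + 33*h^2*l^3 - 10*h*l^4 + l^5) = 48*h^5 - 28*h^4*l - 32*h^3*l^2 + 33*h^2*l^3 + 6*h^2 - 10*h*l^4 - 5*h*l + l^5 + l^2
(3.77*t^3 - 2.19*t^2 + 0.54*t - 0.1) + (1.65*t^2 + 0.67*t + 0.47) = 3.77*t^3 - 0.54*t^2 + 1.21*t + 0.37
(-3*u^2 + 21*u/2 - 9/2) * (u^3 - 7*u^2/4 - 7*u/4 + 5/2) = -3*u^5 + 63*u^4/4 - 141*u^3/8 - 18*u^2 + 273*u/8 - 45/4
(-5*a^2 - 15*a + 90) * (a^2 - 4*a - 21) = -5*a^4 + 5*a^3 + 255*a^2 - 45*a - 1890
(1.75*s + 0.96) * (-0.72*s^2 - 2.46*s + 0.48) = -1.26*s^3 - 4.9962*s^2 - 1.5216*s + 0.4608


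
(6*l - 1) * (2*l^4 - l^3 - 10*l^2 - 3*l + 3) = 12*l^5 - 8*l^4 - 59*l^3 - 8*l^2 + 21*l - 3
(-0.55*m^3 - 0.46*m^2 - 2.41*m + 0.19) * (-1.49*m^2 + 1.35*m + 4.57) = 0.8195*m^5 - 0.0571000000000002*m^4 + 0.456399999999999*m^3 - 5.6388*m^2 - 10.7572*m + 0.8683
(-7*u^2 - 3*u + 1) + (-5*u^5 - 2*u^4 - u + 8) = -5*u^5 - 2*u^4 - 7*u^2 - 4*u + 9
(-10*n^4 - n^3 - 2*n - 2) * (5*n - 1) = -50*n^5 + 5*n^4 + n^3 - 10*n^2 - 8*n + 2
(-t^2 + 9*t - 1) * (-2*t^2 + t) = 2*t^4 - 19*t^3 + 11*t^2 - t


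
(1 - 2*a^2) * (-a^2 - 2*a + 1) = 2*a^4 + 4*a^3 - 3*a^2 - 2*a + 1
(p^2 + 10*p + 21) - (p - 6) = p^2 + 9*p + 27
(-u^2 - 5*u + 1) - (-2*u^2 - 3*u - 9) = u^2 - 2*u + 10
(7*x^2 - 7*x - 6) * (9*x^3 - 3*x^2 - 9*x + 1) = 63*x^5 - 84*x^4 - 96*x^3 + 88*x^2 + 47*x - 6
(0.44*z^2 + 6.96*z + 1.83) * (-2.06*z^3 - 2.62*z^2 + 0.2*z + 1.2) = -0.9064*z^5 - 15.4904*z^4 - 21.917*z^3 - 2.8746*z^2 + 8.718*z + 2.196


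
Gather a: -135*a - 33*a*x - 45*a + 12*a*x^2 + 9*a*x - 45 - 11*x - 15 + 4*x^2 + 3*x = a*(12*x^2 - 24*x - 180) + 4*x^2 - 8*x - 60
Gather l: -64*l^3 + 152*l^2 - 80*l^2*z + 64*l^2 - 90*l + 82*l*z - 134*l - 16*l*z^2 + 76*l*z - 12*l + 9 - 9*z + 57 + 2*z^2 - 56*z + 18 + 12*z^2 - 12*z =-64*l^3 + l^2*(216 - 80*z) + l*(-16*z^2 + 158*z - 236) + 14*z^2 - 77*z + 84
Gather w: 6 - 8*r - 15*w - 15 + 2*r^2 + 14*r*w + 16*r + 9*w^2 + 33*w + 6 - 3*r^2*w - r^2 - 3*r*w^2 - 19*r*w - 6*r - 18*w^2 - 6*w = r^2 + 2*r + w^2*(-3*r - 9) + w*(-3*r^2 - 5*r + 12) - 3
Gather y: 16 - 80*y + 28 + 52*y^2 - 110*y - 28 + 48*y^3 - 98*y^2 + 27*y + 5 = 48*y^3 - 46*y^2 - 163*y + 21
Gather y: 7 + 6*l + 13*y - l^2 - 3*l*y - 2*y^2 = -l^2 + 6*l - 2*y^2 + y*(13 - 3*l) + 7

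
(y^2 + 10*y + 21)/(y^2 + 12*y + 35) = (y + 3)/(y + 5)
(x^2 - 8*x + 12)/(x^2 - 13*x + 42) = (x - 2)/(x - 7)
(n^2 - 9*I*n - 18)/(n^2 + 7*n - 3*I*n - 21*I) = (n - 6*I)/(n + 7)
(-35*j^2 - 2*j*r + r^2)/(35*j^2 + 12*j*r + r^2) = (-7*j + r)/(7*j + r)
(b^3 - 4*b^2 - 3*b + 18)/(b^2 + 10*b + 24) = (b^3 - 4*b^2 - 3*b + 18)/(b^2 + 10*b + 24)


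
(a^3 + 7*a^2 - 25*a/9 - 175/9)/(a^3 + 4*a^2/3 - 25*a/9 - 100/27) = 3*(a + 7)/(3*a + 4)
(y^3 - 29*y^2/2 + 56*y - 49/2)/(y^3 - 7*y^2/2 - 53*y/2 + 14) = (y - 7)/(y + 4)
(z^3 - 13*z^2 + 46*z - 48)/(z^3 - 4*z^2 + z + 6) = (z - 8)/(z + 1)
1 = 1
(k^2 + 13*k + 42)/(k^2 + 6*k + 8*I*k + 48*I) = (k + 7)/(k + 8*I)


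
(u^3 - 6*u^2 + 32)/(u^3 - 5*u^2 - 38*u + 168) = (u^2 - 2*u - 8)/(u^2 - u - 42)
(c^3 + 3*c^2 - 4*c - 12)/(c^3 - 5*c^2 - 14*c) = (c^2 + c - 6)/(c*(c - 7))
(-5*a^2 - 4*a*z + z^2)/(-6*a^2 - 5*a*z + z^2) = (-5*a + z)/(-6*a + z)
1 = 1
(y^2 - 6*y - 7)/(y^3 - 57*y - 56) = (y - 7)/(y^2 - y - 56)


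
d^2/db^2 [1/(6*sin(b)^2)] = (cos(2*b) + 2)/(3*sin(b)^4)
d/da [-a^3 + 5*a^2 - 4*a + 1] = -3*a^2 + 10*a - 4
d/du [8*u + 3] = 8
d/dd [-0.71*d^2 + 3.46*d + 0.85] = 3.46 - 1.42*d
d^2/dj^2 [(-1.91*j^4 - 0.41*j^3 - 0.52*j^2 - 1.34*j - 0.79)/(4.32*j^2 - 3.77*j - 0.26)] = (-71.290368*j^6 + 186.642144*j^5 - 150.007962*j^4 - 109.483602*j^3 - 95.924844*j^2 + 68.000712*j - 21.674406)/(80.621568*j^6 - 211.071744*j^5 + 169.642512*j^4 - 28.175849*j^3 - 10.209966*j^2 - 0.764556*j - 0.017576)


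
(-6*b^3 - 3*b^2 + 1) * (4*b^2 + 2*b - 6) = -24*b^5 - 24*b^4 + 30*b^3 + 22*b^2 + 2*b - 6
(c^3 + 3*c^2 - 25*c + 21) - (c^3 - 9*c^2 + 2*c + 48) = 12*c^2 - 27*c - 27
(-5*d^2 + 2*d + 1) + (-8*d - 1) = -5*d^2 - 6*d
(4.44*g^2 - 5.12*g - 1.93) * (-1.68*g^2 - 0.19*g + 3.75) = -7.4592*g^4 + 7.758*g^3 + 20.8652*g^2 - 18.8333*g - 7.2375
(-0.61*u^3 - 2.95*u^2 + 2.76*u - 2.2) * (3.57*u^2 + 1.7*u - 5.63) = -2.1777*u^5 - 11.5685*u^4 + 8.2725*u^3 + 13.4465*u^2 - 19.2788*u + 12.386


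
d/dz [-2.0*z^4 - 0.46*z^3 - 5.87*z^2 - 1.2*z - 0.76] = -8.0*z^3 - 1.38*z^2 - 11.74*z - 1.2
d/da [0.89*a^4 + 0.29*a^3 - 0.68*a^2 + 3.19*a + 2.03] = 3.56*a^3 + 0.87*a^2 - 1.36*a + 3.19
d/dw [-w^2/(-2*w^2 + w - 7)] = w*(14 - w)/(4*w^4 - 4*w^3 + 29*w^2 - 14*w + 49)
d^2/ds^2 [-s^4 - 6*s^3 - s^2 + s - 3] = -12*s^2 - 36*s - 2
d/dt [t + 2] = 1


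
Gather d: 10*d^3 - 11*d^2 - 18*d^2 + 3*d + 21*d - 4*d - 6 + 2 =10*d^3 - 29*d^2 + 20*d - 4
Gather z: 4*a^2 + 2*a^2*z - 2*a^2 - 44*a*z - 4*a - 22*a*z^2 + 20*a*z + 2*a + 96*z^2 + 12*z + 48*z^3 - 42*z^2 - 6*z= 2*a^2 - 2*a + 48*z^3 + z^2*(54 - 22*a) + z*(2*a^2 - 24*a + 6)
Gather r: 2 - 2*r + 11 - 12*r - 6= 7 - 14*r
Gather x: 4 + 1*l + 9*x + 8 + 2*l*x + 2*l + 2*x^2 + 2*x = 3*l + 2*x^2 + x*(2*l + 11) + 12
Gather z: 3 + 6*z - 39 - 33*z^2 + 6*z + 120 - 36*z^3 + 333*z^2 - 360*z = -36*z^3 + 300*z^2 - 348*z + 84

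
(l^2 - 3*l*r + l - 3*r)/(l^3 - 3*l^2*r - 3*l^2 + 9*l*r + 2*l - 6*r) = (l + 1)/(l^2 - 3*l + 2)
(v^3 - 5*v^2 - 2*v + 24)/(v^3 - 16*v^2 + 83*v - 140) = (v^2 - v - 6)/(v^2 - 12*v + 35)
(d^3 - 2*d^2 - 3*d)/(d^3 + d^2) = (d - 3)/d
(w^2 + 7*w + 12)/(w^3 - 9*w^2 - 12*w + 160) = (w + 3)/(w^2 - 13*w + 40)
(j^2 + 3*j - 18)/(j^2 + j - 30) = (j - 3)/(j - 5)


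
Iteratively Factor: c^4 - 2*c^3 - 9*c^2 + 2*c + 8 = (c + 2)*(c^3 - 4*c^2 - c + 4) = (c - 1)*(c + 2)*(c^2 - 3*c - 4) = (c - 1)*(c + 1)*(c + 2)*(c - 4)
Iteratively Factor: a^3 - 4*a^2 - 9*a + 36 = (a + 3)*(a^2 - 7*a + 12) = (a - 4)*(a + 3)*(a - 3)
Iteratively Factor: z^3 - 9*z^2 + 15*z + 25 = (z - 5)*(z^2 - 4*z - 5) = (z - 5)*(z + 1)*(z - 5)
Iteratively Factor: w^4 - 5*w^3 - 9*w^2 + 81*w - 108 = (w - 3)*(w^3 - 2*w^2 - 15*w + 36) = (w - 3)*(w + 4)*(w^2 - 6*w + 9) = (w - 3)^2*(w + 4)*(w - 3)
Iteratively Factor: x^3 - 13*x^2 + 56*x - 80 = (x - 4)*(x^2 - 9*x + 20) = (x - 5)*(x - 4)*(x - 4)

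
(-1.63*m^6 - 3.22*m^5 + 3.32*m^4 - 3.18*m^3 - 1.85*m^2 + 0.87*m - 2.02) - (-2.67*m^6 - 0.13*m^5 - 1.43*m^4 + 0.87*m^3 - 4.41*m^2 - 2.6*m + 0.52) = 1.04*m^6 - 3.09*m^5 + 4.75*m^4 - 4.05*m^3 + 2.56*m^2 + 3.47*m - 2.54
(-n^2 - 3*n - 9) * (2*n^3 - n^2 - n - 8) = -2*n^5 - 5*n^4 - 14*n^3 + 20*n^2 + 33*n + 72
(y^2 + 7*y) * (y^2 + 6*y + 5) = y^4 + 13*y^3 + 47*y^2 + 35*y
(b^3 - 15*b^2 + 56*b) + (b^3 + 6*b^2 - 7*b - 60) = 2*b^3 - 9*b^2 + 49*b - 60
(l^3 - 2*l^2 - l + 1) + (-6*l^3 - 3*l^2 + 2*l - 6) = -5*l^3 - 5*l^2 + l - 5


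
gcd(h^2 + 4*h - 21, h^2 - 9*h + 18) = h - 3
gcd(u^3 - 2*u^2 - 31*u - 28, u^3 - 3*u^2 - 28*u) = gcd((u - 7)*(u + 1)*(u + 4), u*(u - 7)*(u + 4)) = u^2 - 3*u - 28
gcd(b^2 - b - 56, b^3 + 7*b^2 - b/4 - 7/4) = b + 7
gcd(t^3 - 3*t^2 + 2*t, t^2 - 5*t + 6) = t - 2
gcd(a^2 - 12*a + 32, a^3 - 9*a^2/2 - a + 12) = a - 4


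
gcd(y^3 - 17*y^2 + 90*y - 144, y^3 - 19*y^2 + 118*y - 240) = y^2 - 14*y + 48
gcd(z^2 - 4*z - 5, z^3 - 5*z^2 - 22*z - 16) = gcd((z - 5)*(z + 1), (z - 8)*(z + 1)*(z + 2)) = z + 1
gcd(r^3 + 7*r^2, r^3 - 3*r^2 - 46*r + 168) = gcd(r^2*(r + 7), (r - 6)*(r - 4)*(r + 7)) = r + 7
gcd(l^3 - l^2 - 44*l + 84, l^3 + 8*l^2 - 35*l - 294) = l^2 + l - 42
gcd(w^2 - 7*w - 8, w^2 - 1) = w + 1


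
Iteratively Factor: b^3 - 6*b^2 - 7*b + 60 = (b + 3)*(b^2 - 9*b + 20) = (b - 5)*(b + 3)*(b - 4)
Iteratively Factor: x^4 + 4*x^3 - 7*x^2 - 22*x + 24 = (x + 4)*(x^3 - 7*x + 6) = (x - 1)*(x + 4)*(x^2 + x - 6) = (x - 2)*(x - 1)*(x + 4)*(x + 3)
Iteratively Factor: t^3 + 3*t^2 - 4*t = (t - 1)*(t^2 + 4*t) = (t - 1)*(t + 4)*(t)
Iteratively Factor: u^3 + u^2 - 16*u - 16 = (u + 1)*(u^2 - 16) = (u - 4)*(u + 1)*(u + 4)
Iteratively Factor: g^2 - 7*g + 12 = (g - 3)*(g - 4)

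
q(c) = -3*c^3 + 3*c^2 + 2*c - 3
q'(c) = -9*c^2 + 6*c + 2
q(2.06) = -12.37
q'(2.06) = -23.83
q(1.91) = -9.14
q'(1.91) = -19.37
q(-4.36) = 293.95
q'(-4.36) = -195.25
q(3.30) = -71.54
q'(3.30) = -76.21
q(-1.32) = 6.49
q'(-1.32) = -21.60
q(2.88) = -44.02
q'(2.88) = -55.37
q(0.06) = -2.87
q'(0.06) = 2.33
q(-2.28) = 43.59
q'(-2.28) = -58.47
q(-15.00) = 10767.00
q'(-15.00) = -2113.00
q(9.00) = -1929.00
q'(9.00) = -673.00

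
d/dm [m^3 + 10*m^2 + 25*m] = 3*m^2 + 20*m + 25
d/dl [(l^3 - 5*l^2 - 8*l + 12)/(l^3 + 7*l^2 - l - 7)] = 2*(6*l^2 + 19*l + 34)/(l^4 + 16*l^3 + 78*l^2 + 112*l + 49)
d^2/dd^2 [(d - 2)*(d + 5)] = 2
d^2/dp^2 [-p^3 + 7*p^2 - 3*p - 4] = 14 - 6*p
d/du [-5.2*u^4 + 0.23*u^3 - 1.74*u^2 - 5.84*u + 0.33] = -20.8*u^3 + 0.69*u^2 - 3.48*u - 5.84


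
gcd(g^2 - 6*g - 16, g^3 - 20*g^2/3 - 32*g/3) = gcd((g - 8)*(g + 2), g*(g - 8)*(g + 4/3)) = g - 8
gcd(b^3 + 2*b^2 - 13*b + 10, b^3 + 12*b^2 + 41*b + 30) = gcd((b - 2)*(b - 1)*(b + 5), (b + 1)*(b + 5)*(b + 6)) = b + 5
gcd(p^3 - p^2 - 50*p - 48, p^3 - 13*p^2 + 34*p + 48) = p^2 - 7*p - 8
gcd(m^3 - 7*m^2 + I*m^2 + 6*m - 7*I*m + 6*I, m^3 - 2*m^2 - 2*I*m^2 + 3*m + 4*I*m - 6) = m + I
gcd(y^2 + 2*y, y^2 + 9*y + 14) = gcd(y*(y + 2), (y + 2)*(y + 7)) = y + 2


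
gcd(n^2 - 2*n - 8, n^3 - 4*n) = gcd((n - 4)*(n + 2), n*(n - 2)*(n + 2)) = n + 2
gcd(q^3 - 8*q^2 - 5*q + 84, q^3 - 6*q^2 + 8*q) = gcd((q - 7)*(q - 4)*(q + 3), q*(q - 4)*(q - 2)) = q - 4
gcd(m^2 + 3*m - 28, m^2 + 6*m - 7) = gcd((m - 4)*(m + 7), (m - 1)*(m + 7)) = m + 7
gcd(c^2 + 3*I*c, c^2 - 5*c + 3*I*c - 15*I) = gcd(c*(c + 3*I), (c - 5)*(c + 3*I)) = c + 3*I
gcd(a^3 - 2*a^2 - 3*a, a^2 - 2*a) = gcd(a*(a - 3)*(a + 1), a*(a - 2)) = a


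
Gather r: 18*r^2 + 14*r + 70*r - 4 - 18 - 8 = 18*r^2 + 84*r - 30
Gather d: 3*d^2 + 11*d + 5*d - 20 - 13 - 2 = 3*d^2 + 16*d - 35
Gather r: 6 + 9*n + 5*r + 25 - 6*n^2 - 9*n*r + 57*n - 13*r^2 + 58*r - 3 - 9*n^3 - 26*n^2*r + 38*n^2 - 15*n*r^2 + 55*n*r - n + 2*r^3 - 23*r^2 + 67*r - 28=-9*n^3 + 32*n^2 + 65*n + 2*r^3 + r^2*(-15*n - 36) + r*(-26*n^2 + 46*n + 130)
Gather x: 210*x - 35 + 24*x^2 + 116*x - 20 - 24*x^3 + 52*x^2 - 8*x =-24*x^3 + 76*x^2 + 318*x - 55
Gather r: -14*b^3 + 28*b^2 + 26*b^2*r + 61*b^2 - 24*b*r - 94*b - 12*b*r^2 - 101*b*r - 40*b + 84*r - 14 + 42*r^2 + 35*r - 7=-14*b^3 + 89*b^2 - 134*b + r^2*(42 - 12*b) + r*(26*b^2 - 125*b + 119) - 21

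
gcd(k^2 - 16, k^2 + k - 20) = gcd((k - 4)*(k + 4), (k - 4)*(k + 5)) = k - 4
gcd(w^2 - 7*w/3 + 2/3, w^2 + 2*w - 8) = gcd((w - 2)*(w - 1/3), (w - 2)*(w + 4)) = w - 2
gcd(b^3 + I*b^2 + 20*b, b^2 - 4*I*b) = b^2 - 4*I*b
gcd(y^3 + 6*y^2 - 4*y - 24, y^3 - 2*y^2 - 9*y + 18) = y - 2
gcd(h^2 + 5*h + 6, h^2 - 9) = h + 3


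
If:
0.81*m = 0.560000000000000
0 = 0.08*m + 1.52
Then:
No Solution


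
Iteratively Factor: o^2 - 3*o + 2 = (o - 1)*(o - 2)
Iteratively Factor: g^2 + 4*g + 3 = (g + 3)*(g + 1)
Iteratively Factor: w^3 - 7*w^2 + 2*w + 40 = (w + 2)*(w^2 - 9*w + 20) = (w - 4)*(w + 2)*(w - 5)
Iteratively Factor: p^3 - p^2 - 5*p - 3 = (p + 1)*(p^2 - 2*p - 3) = (p + 1)^2*(p - 3)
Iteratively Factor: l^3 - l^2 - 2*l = (l - 2)*(l^2 + l) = l*(l - 2)*(l + 1)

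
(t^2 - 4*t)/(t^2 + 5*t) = (t - 4)/(t + 5)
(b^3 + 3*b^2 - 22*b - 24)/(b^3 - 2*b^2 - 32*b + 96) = (b + 1)/(b - 4)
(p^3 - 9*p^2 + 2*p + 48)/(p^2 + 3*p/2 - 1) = 2*(p^2 - 11*p + 24)/(2*p - 1)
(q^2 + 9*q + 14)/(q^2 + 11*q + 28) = (q + 2)/(q + 4)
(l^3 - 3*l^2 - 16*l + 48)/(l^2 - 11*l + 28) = (l^2 + l - 12)/(l - 7)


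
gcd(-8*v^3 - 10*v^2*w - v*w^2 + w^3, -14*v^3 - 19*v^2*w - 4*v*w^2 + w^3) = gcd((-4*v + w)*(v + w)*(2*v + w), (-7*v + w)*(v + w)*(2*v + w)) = 2*v^2 + 3*v*w + w^2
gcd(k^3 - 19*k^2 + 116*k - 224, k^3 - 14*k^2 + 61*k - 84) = k^2 - 11*k + 28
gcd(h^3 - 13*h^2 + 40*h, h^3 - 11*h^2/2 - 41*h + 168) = h - 8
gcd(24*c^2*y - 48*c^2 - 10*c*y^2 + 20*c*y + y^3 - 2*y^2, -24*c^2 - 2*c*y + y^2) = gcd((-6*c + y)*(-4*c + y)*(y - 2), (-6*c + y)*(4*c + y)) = -6*c + y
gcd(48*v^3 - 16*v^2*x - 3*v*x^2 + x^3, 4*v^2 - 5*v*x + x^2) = -4*v + x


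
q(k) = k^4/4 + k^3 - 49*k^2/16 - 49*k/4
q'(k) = k^3 + 3*k^2 - 49*k/8 - 49/4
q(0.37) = -4.90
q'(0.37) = -14.05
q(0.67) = -9.23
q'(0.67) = -14.71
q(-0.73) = 6.99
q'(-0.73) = -6.57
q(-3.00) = 2.44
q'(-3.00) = 6.12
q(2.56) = -23.92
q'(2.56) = 8.51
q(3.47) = -1.36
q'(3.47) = 44.40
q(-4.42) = 3.38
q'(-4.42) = -12.92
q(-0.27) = 3.07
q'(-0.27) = -10.40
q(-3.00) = 2.44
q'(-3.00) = 6.12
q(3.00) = -17.06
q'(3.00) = 23.38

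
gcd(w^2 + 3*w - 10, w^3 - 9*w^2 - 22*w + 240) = w + 5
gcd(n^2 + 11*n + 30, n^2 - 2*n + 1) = 1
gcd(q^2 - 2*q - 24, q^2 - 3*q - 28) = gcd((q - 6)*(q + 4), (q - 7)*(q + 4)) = q + 4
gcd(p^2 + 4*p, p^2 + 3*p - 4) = p + 4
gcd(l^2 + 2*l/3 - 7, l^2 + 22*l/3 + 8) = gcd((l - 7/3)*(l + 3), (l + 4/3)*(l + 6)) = 1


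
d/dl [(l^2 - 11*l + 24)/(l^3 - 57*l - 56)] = (-l^2 + 6*l + 31)/(l^4 + 16*l^3 + 78*l^2 + 112*l + 49)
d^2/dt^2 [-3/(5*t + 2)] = -150/(5*t + 2)^3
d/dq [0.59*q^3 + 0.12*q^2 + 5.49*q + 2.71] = 1.77*q^2 + 0.24*q + 5.49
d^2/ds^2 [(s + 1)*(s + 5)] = 2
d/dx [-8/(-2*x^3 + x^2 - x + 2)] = 8*(-6*x^2 + 2*x - 1)/(2*x^3 - x^2 + x - 2)^2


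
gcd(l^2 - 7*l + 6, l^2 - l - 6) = 1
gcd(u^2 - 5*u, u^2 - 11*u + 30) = u - 5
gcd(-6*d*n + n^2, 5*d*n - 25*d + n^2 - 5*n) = 1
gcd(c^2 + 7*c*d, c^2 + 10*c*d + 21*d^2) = c + 7*d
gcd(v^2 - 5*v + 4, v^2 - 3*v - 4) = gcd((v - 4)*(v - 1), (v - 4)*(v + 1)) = v - 4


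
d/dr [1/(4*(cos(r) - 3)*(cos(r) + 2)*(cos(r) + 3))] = (-3*sin(r)^2 + 4*cos(r) - 6)*sin(r)/(4*(cos(r) - 3)^2*(cos(r) + 2)^2*(cos(r) + 3)^2)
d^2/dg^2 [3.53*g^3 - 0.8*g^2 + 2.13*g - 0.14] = 21.18*g - 1.6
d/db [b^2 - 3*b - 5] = 2*b - 3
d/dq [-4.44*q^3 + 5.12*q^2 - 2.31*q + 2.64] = -13.32*q^2 + 10.24*q - 2.31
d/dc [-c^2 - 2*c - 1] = -2*c - 2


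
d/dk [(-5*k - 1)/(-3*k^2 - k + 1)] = (15*k^2 + 5*k - (5*k + 1)*(6*k + 1) - 5)/(3*k^2 + k - 1)^2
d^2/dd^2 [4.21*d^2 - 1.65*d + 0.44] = 8.42000000000000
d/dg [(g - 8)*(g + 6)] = 2*g - 2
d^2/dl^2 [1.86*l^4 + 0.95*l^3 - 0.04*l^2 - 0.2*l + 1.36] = 22.32*l^2 + 5.7*l - 0.08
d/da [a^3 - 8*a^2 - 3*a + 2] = 3*a^2 - 16*a - 3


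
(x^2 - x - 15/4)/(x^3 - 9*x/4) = (2*x - 5)/(x*(2*x - 3))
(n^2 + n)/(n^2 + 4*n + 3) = n/(n + 3)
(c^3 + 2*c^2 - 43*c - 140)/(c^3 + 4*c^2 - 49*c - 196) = (c + 5)/(c + 7)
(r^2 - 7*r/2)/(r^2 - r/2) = (2*r - 7)/(2*r - 1)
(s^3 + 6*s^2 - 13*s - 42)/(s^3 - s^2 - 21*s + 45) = (s^2 + 9*s + 14)/(s^2 + 2*s - 15)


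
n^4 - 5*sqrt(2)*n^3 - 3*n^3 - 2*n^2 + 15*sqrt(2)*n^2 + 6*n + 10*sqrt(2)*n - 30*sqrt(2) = (n - 3)*(n - 5*sqrt(2))*(n - sqrt(2))*(n + sqrt(2))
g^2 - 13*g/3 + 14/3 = (g - 7/3)*(g - 2)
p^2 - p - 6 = (p - 3)*(p + 2)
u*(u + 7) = u^2 + 7*u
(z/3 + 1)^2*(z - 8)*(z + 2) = z^4/9 - 43*z^2/9 - 50*z/3 - 16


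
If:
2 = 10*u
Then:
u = 1/5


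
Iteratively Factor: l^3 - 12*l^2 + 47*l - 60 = (l - 5)*(l^2 - 7*l + 12) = (l - 5)*(l - 3)*(l - 4)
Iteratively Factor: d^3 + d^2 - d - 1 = (d - 1)*(d^2 + 2*d + 1) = (d - 1)*(d + 1)*(d + 1)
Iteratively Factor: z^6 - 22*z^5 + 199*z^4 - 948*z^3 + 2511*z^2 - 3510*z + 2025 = (z - 3)*(z^5 - 19*z^4 + 142*z^3 - 522*z^2 + 945*z - 675) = (z - 5)*(z - 3)*(z^4 - 14*z^3 + 72*z^2 - 162*z + 135) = (z - 5)^2*(z - 3)*(z^3 - 9*z^2 + 27*z - 27) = (z - 5)^2*(z - 3)^2*(z^2 - 6*z + 9) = (z - 5)^2*(z - 3)^3*(z - 3)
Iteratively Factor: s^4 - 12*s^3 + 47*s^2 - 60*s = (s - 4)*(s^3 - 8*s^2 + 15*s) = (s - 4)*(s - 3)*(s^2 - 5*s) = s*(s - 4)*(s - 3)*(s - 5)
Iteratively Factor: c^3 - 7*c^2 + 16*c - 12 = (c - 2)*(c^2 - 5*c + 6) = (c - 2)^2*(c - 3)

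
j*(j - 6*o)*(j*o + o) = j^3*o - 6*j^2*o^2 + j^2*o - 6*j*o^2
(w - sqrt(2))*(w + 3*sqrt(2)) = w^2 + 2*sqrt(2)*w - 6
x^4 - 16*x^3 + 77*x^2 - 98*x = x*(x - 7)^2*(x - 2)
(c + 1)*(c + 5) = c^2 + 6*c + 5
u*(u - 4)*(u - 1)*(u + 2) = u^4 - 3*u^3 - 6*u^2 + 8*u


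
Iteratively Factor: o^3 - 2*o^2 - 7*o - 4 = (o + 1)*(o^2 - 3*o - 4) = (o - 4)*(o + 1)*(o + 1)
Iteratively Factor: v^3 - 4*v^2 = (v)*(v^2 - 4*v) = v*(v - 4)*(v)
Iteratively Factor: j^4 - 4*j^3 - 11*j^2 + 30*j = (j - 2)*(j^3 - 2*j^2 - 15*j) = j*(j - 2)*(j^2 - 2*j - 15) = j*(j - 5)*(j - 2)*(j + 3)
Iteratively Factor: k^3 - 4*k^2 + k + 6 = (k - 2)*(k^2 - 2*k - 3) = (k - 3)*(k - 2)*(k + 1)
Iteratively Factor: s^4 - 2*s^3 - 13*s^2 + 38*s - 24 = (s + 4)*(s^3 - 6*s^2 + 11*s - 6) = (s - 3)*(s + 4)*(s^2 - 3*s + 2) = (s - 3)*(s - 1)*(s + 4)*(s - 2)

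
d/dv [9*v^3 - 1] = 27*v^2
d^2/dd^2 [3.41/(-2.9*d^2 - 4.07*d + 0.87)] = (57.3562*d^2 + 80.49646*d - 3.41*(5.8*d + 4.07)*(11.6*d + 8.14) - 17.20686)/(2.9*d^2 + 4.07*d - 0.87)^3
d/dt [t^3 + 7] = 3*t^2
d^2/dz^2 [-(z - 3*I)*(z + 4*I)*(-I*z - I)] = 2*I*(3*z + 1 + I)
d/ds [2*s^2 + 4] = 4*s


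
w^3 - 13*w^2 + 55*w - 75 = (w - 5)^2*(w - 3)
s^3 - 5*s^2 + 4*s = s*(s - 4)*(s - 1)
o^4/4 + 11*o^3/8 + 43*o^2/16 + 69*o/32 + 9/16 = (o/2 + 1/4)*(o/2 + 1)*(o + 3/2)^2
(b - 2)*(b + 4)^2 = b^3 + 6*b^2 - 32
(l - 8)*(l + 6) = l^2 - 2*l - 48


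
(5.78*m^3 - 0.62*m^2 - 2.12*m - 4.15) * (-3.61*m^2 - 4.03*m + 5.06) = -20.8658*m^5 - 21.0552*m^4 + 39.3986*m^3 + 20.3879*m^2 + 5.9973*m - 20.999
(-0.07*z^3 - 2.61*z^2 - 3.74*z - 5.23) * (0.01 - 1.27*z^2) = 0.0889*z^5 + 3.3147*z^4 + 4.7491*z^3 + 6.616*z^2 - 0.0374*z - 0.0523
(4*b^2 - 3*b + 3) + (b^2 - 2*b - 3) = 5*b^2 - 5*b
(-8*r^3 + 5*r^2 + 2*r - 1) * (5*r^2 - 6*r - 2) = -40*r^5 + 73*r^4 - 4*r^3 - 27*r^2 + 2*r + 2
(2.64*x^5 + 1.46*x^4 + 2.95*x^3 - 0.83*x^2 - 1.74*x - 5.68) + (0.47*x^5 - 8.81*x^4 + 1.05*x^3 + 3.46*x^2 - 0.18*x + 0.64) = 3.11*x^5 - 7.35*x^4 + 4.0*x^3 + 2.63*x^2 - 1.92*x - 5.04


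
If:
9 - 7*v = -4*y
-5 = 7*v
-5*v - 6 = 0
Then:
No Solution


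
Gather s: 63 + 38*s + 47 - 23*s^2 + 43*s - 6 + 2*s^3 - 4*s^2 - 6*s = 2*s^3 - 27*s^2 + 75*s + 104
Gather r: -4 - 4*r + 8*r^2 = 8*r^2 - 4*r - 4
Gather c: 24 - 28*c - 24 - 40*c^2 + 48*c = -40*c^2 + 20*c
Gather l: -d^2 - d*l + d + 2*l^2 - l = -d^2 + d + 2*l^2 + l*(-d - 1)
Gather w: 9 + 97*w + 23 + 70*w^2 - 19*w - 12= 70*w^2 + 78*w + 20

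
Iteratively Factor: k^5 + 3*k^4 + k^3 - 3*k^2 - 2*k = (k + 1)*(k^4 + 2*k^3 - k^2 - 2*k) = (k + 1)^2*(k^3 + k^2 - 2*k) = k*(k + 1)^2*(k^2 + k - 2) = k*(k + 1)^2*(k + 2)*(k - 1)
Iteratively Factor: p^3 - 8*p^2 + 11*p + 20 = (p - 4)*(p^2 - 4*p - 5) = (p - 4)*(p + 1)*(p - 5)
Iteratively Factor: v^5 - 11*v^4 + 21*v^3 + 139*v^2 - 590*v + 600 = (v - 3)*(v^4 - 8*v^3 - 3*v^2 + 130*v - 200) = (v - 3)*(v - 2)*(v^3 - 6*v^2 - 15*v + 100) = (v - 5)*(v - 3)*(v - 2)*(v^2 - v - 20) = (v - 5)*(v - 3)*(v - 2)*(v + 4)*(v - 5)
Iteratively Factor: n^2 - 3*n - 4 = (n - 4)*(n + 1)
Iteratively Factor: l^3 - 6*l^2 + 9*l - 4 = (l - 1)*(l^2 - 5*l + 4) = (l - 4)*(l - 1)*(l - 1)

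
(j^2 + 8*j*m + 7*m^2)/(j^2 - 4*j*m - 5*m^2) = (j + 7*m)/(j - 5*m)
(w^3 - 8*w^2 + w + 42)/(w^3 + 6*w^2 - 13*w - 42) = (w - 7)/(w + 7)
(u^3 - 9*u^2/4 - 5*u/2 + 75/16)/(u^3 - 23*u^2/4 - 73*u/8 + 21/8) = (8*u^2 - 30*u + 25)/(2*(4*u^2 - 29*u + 7))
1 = 1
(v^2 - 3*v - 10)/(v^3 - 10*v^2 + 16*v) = (v^2 - 3*v - 10)/(v*(v^2 - 10*v + 16))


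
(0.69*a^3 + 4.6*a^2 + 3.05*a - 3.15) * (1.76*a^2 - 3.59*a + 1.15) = 1.2144*a^5 + 5.6189*a^4 - 10.3525*a^3 - 11.2035*a^2 + 14.816*a - 3.6225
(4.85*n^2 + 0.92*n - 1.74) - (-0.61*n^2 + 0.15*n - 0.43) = 5.46*n^2 + 0.77*n - 1.31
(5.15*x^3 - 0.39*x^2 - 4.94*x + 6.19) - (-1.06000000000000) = 5.15*x^3 - 0.39*x^2 - 4.94*x + 7.25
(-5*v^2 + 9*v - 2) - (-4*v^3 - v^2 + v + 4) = 4*v^3 - 4*v^2 + 8*v - 6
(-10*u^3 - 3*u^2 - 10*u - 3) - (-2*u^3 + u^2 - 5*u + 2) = -8*u^3 - 4*u^2 - 5*u - 5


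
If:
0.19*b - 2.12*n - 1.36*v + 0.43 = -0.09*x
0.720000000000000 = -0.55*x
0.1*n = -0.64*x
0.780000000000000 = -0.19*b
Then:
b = -4.11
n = 8.38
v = -13.40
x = -1.31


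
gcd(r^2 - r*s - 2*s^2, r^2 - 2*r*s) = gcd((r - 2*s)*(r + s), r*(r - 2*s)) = r - 2*s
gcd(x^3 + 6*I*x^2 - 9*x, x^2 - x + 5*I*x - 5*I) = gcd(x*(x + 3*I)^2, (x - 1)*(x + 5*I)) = 1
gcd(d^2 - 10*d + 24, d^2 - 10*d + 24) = d^2 - 10*d + 24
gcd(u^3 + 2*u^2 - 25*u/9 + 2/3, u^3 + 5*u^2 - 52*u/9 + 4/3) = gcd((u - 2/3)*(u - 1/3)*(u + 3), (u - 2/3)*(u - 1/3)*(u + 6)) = u^2 - u + 2/9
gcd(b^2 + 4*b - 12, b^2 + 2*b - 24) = b + 6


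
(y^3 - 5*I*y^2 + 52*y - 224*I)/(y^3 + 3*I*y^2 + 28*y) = (y - 8*I)/y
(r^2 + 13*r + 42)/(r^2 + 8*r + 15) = (r^2 + 13*r + 42)/(r^2 + 8*r + 15)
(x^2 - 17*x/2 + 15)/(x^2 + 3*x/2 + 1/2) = (2*x^2 - 17*x + 30)/(2*x^2 + 3*x + 1)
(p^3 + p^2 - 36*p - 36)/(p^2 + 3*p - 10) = (p^3 + p^2 - 36*p - 36)/(p^2 + 3*p - 10)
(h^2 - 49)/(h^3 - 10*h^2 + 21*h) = (h + 7)/(h*(h - 3))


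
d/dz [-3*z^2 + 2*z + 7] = 2 - 6*z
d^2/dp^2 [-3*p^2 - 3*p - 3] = -6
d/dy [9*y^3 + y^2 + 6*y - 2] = 27*y^2 + 2*y + 6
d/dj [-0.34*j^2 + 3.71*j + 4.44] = 3.71 - 0.68*j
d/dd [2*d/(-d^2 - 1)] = 2*(d^2 - 1)/(d^2 + 1)^2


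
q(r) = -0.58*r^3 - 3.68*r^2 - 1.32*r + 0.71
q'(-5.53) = -13.83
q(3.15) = -58.09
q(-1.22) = -2.10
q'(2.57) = -31.73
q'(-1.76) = 6.24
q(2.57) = -36.83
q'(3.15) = -41.77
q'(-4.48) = -3.27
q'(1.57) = -17.16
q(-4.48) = -15.08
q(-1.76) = -5.20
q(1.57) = -12.68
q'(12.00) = -340.20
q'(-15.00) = -282.42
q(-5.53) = -6.44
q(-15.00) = 1150.01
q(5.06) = -175.33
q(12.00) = -1547.29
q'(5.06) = -83.11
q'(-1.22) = 5.07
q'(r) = -1.74*r^2 - 7.36*r - 1.32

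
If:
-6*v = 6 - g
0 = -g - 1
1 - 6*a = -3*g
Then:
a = -1/3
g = -1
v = -7/6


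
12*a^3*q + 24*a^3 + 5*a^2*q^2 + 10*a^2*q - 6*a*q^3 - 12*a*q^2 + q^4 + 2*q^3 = (-4*a + q)*(-3*a + q)*(a + q)*(q + 2)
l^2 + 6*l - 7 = (l - 1)*(l + 7)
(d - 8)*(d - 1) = d^2 - 9*d + 8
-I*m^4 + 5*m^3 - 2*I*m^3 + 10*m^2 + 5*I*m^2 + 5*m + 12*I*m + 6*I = (m + 1)*(m + 2*I)*(m + 3*I)*(-I*m - I)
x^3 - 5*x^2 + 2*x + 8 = (x - 4)*(x - 2)*(x + 1)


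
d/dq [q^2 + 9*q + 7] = 2*q + 9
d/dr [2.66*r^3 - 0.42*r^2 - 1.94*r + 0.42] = 7.98*r^2 - 0.84*r - 1.94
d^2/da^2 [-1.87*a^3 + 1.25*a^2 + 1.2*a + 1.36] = 2.5 - 11.22*a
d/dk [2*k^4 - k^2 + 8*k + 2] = 8*k^3 - 2*k + 8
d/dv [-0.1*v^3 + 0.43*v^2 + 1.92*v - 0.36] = -0.3*v^2 + 0.86*v + 1.92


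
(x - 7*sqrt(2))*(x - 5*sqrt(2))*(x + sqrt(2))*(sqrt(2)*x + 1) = sqrt(2)*x^4 - 21*x^3 + 35*sqrt(2)*x^2 + 186*x + 70*sqrt(2)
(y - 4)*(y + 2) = y^2 - 2*y - 8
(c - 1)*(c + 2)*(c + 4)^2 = c^4 + 9*c^3 + 22*c^2 - 32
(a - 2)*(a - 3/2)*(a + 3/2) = a^3 - 2*a^2 - 9*a/4 + 9/2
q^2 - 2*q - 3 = (q - 3)*(q + 1)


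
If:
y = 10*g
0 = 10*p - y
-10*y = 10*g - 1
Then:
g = 1/110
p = 1/110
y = 1/11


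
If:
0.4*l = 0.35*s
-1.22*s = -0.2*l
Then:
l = 0.00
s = 0.00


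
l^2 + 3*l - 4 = (l - 1)*(l + 4)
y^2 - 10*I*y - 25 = (y - 5*I)^2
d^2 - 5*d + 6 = (d - 3)*(d - 2)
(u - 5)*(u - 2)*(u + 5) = u^3 - 2*u^2 - 25*u + 50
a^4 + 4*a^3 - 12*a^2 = a^2*(a - 2)*(a + 6)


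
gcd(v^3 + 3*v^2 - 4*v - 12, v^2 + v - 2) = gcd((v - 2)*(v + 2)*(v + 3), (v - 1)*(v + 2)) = v + 2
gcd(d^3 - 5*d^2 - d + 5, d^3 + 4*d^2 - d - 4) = d^2 - 1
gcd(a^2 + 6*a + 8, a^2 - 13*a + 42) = 1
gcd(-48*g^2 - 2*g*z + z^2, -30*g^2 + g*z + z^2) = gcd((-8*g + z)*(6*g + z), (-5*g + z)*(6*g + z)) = 6*g + z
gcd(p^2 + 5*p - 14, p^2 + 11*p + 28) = p + 7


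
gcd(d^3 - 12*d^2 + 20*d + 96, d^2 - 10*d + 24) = d - 6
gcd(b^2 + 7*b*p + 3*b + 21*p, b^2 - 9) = b + 3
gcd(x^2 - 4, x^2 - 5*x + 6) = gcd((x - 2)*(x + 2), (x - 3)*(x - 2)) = x - 2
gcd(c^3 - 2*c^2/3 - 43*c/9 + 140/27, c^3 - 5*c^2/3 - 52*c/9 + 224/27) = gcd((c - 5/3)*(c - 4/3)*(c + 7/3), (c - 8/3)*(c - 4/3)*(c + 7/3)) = c^2 + c - 28/9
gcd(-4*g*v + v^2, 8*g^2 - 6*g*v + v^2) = -4*g + v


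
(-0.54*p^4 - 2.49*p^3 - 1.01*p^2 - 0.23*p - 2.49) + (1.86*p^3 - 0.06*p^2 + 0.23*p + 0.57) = -0.54*p^4 - 0.63*p^3 - 1.07*p^2 - 1.92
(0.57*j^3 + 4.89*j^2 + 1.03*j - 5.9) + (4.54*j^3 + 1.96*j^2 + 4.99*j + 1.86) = 5.11*j^3 + 6.85*j^2 + 6.02*j - 4.04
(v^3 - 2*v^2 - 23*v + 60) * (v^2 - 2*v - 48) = v^5 - 4*v^4 - 67*v^3 + 202*v^2 + 984*v - 2880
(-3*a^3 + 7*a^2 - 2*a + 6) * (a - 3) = -3*a^4 + 16*a^3 - 23*a^2 + 12*a - 18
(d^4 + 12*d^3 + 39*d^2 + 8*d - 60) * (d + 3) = d^5 + 15*d^4 + 75*d^3 + 125*d^2 - 36*d - 180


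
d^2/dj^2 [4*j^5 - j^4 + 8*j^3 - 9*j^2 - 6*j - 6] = 80*j^3 - 12*j^2 + 48*j - 18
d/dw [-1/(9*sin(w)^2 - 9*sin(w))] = (2/tan(w) - cos(w)/sin(w)^2)/(9*(sin(w) - 1)^2)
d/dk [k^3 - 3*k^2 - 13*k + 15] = 3*k^2 - 6*k - 13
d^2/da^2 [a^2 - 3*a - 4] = 2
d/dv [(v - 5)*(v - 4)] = 2*v - 9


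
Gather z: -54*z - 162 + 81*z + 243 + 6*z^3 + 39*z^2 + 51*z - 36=6*z^3 + 39*z^2 + 78*z + 45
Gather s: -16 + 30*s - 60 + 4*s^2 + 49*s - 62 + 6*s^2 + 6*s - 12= 10*s^2 + 85*s - 150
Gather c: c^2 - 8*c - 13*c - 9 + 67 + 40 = c^2 - 21*c + 98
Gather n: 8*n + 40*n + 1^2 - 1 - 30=48*n - 30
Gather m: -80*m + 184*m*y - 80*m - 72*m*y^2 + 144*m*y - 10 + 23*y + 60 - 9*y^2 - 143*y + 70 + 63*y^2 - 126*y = m*(-72*y^2 + 328*y - 160) + 54*y^2 - 246*y + 120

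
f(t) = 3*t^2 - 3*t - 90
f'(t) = 6*t - 3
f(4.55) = -41.54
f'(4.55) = 24.30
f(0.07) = -90.20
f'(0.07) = -2.58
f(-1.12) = -82.88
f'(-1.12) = -9.72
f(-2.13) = -70.00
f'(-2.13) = -15.78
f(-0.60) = -87.12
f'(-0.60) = -6.60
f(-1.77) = -75.29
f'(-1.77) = -13.62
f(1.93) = -84.62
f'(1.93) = 8.58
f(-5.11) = 3.67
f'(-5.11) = -33.66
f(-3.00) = -54.00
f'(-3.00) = -21.00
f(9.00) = 126.00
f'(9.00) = 51.00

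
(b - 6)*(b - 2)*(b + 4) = b^3 - 4*b^2 - 20*b + 48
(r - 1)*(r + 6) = r^2 + 5*r - 6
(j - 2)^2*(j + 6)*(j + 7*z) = j^4 + 7*j^3*z + 2*j^3 + 14*j^2*z - 20*j^2 - 140*j*z + 24*j + 168*z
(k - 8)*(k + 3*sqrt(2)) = k^2 - 8*k + 3*sqrt(2)*k - 24*sqrt(2)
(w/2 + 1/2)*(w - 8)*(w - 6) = w^3/2 - 13*w^2/2 + 17*w + 24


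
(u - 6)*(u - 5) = u^2 - 11*u + 30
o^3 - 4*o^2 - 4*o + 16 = (o - 4)*(o - 2)*(o + 2)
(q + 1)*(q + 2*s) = q^2 + 2*q*s + q + 2*s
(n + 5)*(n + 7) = n^2 + 12*n + 35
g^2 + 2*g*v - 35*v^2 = (g - 5*v)*(g + 7*v)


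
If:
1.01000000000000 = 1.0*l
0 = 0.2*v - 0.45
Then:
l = 1.01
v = 2.25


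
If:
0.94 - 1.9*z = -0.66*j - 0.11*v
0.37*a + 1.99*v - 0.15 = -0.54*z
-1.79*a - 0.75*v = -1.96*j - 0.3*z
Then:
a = 3.92157711641023*z - 1.80692066909827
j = 3.04553691840863*z - 1.49279859238031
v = 0.411337008827316 - 1.00049423772451*z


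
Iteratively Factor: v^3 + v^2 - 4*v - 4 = (v + 1)*(v^2 - 4) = (v - 2)*(v + 1)*(v + 2)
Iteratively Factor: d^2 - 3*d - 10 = (d + 2)*(d - 5)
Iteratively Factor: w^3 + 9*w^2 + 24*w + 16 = (w + 4)*(w^2 + 5*w + 4) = (w + 4)^2*(w + 1)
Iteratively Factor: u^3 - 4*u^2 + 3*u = (u)*(u^2 - 4*u + 3) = u*(u - 1)*(u - 3)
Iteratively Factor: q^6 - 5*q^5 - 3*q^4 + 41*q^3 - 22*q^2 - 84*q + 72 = (q - 3)*(q^5 - 2*q^4 - 9*q^3 + 14*q^2 + 20*q - 24) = (q - 3)^2*(q^4 + q^3 - 6*q^2 - 4*q + 8) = (q - 3)^2*(q - 1)*(q^3 + 2*q^2 - 4*q - 8) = (q - 3)^2*(q - 1)*(q + 2)*(q^2 - 4) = (q - 3)^2*(q - 1)*(q + 2)^2*(q - 2)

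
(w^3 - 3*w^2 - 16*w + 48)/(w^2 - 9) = (w^2 - 16)/(w + 3)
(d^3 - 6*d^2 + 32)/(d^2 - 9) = (d^3 - 6*d^2 + 32)/(d^2 - 9)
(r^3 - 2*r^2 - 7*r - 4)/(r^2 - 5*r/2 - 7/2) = 2*(r^2 - 3*r - 4)/(2*r - 7)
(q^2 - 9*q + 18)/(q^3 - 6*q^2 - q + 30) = (q - 6)/(q^2 - 3*q - 10)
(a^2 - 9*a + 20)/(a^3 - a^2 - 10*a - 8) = (a - 5)/(a^2 + 3*a + 2)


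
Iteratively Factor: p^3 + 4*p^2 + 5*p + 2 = (p + 1)*(p^2 + 3*p + 2) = (p + 1)^2*(p + 2)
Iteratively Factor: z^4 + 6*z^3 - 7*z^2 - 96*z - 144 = (z + 3)*(z^3 + 3*z^2 - 16*z - 48) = (z + 3)^2*(z^2 - 16) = (z - 4)*(z + 3)^2*(z + 4)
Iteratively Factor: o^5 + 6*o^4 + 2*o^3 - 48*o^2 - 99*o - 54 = (o + 1)*(o^4 + 5*o^3 - 3*o^2 - 45*o - 54) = (o + 1)*(o + 2)*(o^3 + 3*o^2 - 9*o - 27) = (o - 3)*(o + 1)*(o + 2)*(o^2 + 6*o + 9) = (o - 3)*(o + 1)*(o + 2)*(o + 3)*(o + 3)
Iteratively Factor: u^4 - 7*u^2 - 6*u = (u - 3)*(u^3 + 3*u^2 + 2*u) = (u - 3)*(u + 1)*(u^2 + 2*u) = (u - 3)*(u + 1)*(u + 2)*(u)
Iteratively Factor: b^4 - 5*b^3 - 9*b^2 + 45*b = (b + 3)*(b^3 - 8*b^2 + 15*b) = b*(b + 3)*(b^2 - 8*b + 15) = b*(b - 5)*(b + 3)*(b - 3)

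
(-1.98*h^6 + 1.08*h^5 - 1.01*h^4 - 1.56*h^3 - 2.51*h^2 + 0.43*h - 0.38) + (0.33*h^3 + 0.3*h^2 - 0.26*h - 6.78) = -1.98*h^6 + 1.08*h^5 - 1.01*h^4 - 1.23*h^3 - 2.21*h^2 + 0.17*h - 7.16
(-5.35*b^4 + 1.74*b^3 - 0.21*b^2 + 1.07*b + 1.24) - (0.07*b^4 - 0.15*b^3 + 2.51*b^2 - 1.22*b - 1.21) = -5.42*b^4 + 1.89*b^3 - 2.72*b^2 + 2.29*b + 2.45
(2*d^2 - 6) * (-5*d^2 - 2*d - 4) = -10*d^4 - 4*d^3 + 22*d^2 + 12*d + 24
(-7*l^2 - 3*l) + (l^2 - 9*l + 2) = -6*l^2 - 12*l + 2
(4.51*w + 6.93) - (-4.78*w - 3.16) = 9.29*w + 10.09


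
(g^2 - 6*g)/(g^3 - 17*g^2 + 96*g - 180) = g/(g^2 - 11*g + 30)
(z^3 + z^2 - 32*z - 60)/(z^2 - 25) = (z^2 - 4*z - 12)/(z - 5)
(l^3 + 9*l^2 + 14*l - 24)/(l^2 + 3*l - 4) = l + 6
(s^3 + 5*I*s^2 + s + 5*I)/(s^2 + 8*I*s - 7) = (s^2 + 4*I*s + 5)/(s + 7*I)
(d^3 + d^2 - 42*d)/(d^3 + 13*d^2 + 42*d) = (d - 6)/(d + 6)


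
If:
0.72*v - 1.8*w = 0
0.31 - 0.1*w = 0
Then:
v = 7.75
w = 3.10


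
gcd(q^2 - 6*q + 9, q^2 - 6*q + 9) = q^2 - 6*q + 9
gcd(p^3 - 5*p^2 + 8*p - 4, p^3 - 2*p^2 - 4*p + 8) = p^2 - 4*p + 4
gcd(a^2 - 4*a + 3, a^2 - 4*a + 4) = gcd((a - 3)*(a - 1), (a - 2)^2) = 1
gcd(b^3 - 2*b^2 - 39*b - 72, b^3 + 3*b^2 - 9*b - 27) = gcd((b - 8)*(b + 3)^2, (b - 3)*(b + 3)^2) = b^2 + 6*b + 9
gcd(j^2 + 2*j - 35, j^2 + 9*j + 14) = j + 7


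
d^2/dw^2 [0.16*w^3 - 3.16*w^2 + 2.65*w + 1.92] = 0.96*w - 6.32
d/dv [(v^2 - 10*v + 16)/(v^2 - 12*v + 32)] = -2/(v^2 - 8*v + 16)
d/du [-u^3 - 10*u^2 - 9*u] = -3*u^2 - 20*u - 9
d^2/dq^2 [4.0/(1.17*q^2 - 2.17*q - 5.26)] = (10.9512*q^2 - 20.3112*q - 4.0*(2.34*q - 2.17)*(4.68*q - 4.34) - 49.2336)/(-1.17*q^2 + 2.17*q + 5.26)^3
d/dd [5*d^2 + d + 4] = 10*d + 1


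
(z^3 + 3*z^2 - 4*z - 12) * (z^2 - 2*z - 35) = z^5 + z^4 - 45*z^3 - 109*z^2 + 164*z + 420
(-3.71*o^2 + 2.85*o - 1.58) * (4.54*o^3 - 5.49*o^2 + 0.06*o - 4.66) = -16.8434*o^5 + 33.3069*o^4 - 23.0423*o^3 + 26.1338*o^2 - 13.3758*o + 7.3628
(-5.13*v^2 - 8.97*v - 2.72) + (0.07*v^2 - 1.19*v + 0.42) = -5.06*v^2 - 10.16*v - 2.3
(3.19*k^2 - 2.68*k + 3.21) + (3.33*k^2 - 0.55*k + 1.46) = 6.52*k^2 - 3.23*k + 4.67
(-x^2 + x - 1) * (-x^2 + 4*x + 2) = x^4 - 5*x^3 + 3*x^2 - 2*x - 2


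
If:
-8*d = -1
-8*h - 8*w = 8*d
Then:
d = 1/8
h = -w - 1/8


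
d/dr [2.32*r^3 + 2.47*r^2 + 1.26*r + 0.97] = 6.96*r^2 + 4.94*r + 1.26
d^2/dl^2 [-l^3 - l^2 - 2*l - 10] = -6*l - 2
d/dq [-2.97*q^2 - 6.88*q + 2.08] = -5.94*q - 6.88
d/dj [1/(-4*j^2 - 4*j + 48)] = (2*j + 1)/(4*(j^2 + j - 12)^2)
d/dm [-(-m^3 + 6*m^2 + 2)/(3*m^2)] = (m^3 + 4)/(3*m^3)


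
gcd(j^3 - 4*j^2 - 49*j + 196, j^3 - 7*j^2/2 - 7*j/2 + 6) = j - 4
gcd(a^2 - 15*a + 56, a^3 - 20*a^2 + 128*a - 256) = a - 8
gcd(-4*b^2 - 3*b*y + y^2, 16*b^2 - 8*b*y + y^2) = -4*b + y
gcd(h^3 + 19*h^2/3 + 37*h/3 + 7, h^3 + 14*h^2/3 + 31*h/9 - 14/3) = h^2 + 16*h/3 + 7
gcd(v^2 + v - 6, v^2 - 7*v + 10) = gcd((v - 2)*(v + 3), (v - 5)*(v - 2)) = v - 2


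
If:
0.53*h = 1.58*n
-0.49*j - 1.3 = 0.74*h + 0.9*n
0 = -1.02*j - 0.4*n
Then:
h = -1.33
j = 0.17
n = -0.45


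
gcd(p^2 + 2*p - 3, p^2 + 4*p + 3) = p + 3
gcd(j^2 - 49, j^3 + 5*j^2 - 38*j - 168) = j + 7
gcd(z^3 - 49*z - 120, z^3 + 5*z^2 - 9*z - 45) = z^2 + 8*z + 15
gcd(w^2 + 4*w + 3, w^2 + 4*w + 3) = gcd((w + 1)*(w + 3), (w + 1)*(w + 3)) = w^2 + 4*w + 3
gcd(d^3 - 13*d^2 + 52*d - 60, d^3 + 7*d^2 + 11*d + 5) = 1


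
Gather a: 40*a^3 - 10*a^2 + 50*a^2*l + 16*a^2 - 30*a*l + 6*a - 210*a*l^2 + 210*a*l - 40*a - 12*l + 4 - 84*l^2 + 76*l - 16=40*a^3 + a^2*(50*l + 6) + a*(-210*l^2 + 180*l - 34) - 84*l^2 + 64*l - 12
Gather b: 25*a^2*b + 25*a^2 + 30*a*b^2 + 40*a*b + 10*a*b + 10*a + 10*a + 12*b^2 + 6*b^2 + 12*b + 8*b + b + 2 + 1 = 25*a^2 + 20*a + b^2*(30*a + 18) + b*(25*a^2 + 50*a + 21) + 3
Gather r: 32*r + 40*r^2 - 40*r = 40*r^2 - 8*r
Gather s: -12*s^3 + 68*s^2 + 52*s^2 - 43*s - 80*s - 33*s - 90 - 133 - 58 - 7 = -12*s^3 + 120*s^2 - 156*s - 288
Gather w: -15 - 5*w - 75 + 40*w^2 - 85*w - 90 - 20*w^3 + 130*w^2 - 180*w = -20*w^3 + 170*w^2 - 270*w - 180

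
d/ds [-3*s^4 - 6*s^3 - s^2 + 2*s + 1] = -12*s^3 - 18*s^2 - 2*s + 2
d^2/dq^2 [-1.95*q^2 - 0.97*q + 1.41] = -3.90000000000000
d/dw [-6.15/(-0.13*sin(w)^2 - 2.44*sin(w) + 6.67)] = -(1.599*sin(w) + 15.006)*cos(w)/(0.13*sin(w)^2 + 2.44*sin(w) - 6.67)^2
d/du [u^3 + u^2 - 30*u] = 3*u^2 + 2*u - 30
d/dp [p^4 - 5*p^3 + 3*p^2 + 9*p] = 4*p^3 - 15*p^2 + 6*p + 9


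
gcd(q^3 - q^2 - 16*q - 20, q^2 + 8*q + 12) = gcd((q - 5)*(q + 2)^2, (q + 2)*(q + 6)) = q + 2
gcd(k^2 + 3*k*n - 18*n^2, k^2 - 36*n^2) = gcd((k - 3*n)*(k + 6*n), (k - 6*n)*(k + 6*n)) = k + 6*n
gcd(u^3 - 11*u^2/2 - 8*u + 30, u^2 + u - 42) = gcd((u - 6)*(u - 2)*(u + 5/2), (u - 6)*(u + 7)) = u - 6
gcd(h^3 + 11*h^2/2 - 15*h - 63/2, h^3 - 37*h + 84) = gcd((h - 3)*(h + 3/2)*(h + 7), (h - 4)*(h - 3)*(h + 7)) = h^2 + 4*h - 21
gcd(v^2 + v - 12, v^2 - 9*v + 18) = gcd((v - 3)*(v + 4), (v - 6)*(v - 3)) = v - 3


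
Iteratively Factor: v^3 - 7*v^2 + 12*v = (v)*(v^2 - 7*v + 12) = v*(v - 4)*(v - 3)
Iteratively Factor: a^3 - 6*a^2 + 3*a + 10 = (a + 1)*(a^2 - 7*a + 10) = (a - 5)*(a + 1)*(a - 2)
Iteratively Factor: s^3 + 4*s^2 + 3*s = (s + 1)*(s^2 + 3*s) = s*(s + 1)*(s + 3)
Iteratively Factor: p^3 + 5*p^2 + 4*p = (p)*(p^2 + 5*p + 4) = p*(p + 1)*(p + 4)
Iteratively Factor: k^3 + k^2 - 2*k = (k + 2)*(k^2 - k) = k*(k + 2)*(k - 1)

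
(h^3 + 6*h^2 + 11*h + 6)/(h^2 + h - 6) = (h^2 + 3*h + 2)/(h - 2)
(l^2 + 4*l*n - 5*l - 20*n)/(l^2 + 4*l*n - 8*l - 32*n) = (l - 5)/(l - 8)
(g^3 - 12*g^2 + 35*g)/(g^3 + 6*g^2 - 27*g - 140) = g*(g - 7)/(g^2 + 11*g + 28)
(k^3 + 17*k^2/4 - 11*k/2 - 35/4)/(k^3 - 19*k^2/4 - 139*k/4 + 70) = (k + 1)/(k - 8)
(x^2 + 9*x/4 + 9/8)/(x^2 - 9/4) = (4*x + 3)/(2*(2*x - 3))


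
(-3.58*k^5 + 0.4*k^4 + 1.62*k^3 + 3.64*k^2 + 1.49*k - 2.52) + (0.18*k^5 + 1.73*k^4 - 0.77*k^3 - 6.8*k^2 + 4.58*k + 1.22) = -3.4*k^5 + 2.13*k^4 + 0.85*k^3 - 3.16*k^2 + 6.07*k - 1.3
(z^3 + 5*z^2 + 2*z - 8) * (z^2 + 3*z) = z^5 + 8*z^4 + 17*z^3 - 2*z^2 - 24*z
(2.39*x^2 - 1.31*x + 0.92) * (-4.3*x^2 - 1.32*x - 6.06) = -10.277*x^4 + 2.4782*x^3 - 16.7102*x^2 + 6.7242*x - 5.5752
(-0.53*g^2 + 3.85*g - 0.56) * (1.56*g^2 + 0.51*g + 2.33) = -0.8268*g^4 + 5.7357*g^3 - 0.145*g^2 + 8.6849*g - 1.3048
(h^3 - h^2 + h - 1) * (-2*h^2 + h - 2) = -2*h^5 + 3*h^4 - 5*h^3 + 5*h^2 - 3*h + 2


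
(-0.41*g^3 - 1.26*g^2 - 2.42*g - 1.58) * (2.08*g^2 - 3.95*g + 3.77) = -0.8528*g^5 - 1.0013*g^4 - 1.6023*g^3 + 1.5224*g^2 - 2.8824*g - 5.9566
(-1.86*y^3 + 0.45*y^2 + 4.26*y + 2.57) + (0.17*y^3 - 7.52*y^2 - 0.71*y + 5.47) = -1.69*y^3 - 7.07*y^2 + 3.55*y + 8.04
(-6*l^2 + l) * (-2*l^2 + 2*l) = 12*l^4 - 14*l^3 + 2*l^2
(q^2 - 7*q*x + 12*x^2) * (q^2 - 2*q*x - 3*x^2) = q^4 - 9*q^3*x + 23*q^2*x^2 - 3*q*x^3 - 36*x^4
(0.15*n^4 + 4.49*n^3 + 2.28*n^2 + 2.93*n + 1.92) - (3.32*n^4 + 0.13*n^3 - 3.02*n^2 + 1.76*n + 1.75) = -3.17*n^4 + 4.36*n^3 + 5.3*n^2 + 1.17*n + 0.17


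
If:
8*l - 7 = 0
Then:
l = 7/8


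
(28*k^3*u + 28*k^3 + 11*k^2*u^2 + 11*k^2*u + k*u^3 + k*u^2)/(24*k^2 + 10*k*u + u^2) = k*(7*k*u + 7*k + u^2 + u)/(6*k + u)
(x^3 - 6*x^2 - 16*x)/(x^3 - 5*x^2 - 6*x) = (-x^2 + 6*x + 16)/(-x^2 + 5*x + 6)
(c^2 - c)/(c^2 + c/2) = 2*(c - 1)/(2*c + 1)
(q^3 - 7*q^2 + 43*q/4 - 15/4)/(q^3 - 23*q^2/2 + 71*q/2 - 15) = (q - 3/2)/(q - 6)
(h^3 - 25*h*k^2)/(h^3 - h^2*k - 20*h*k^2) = (h + 5*k)/(h + 4*k)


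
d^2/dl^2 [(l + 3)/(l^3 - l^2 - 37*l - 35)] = 2*(-(l + 3)*(-3*l^2 + 2*l + 37)^2 + (-3*l^2 + 2*l - (l + 3)*(3*l - 1) + 37)*(-l^3 + l^2 + 37*l + 35))/(-l^3 + l^2 + 37*l + 35)^3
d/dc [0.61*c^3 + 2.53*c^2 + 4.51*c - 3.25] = 1.83*c^2 + 5.06*c + 4.51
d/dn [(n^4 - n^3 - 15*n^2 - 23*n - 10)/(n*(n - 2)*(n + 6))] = (n^6 + 8*n^5 - 25*n^4 + 70*n^3 + 302*n^2 + 80*n - 120)/(n^2*(n^4 + 8*n^3 - 8*n^2 - 96*n + 144))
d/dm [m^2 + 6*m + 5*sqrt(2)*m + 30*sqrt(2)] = 2*m + 6 + 5*sqrt(2)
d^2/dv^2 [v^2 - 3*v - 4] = 2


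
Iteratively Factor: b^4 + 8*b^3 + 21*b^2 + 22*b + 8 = (b + 4)*(b^3 + 4*b^2 + 5*b + 2) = (b + 1)*(b + 4)*(b^2 + 3*b + 2) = (b + 1)^2*(b + 4)*(b + 2)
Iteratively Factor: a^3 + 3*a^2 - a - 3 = (a - 1)*(a^2 + 4*a + 3) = (a - 1)*(a + 1)*(a + 3)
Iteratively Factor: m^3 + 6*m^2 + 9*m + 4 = (m + 4)*(m^2 + 2*m + 1) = (m + 1)*(m + 4)*(m + 1)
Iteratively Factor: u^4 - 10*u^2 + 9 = (u + 3)*(u^3 - 3*u^2 - u + 3) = (u - 3)*(u + 3)*(u^2 - 1) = (u - 3)*(u + 1)*(u + 3)*(u - 1)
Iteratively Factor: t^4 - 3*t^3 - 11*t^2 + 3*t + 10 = (t - 1)*(t^3 - 2*t^2 - 13*t - 10) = (t - 1)*(t + 2)*(t^2 - 4*t - 5) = (t - 5)*(t - 1)*(t + 2)*(t + 1)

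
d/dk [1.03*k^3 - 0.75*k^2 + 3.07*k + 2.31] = 3.09*k^2 - 1.5*k + 3.07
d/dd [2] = 0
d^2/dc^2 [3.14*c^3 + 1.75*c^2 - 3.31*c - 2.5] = 18.84*c + 3.5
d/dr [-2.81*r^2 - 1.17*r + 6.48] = -5.62*r - 1.17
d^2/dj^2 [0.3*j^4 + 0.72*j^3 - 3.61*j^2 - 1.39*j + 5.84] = 3.6*j^2 + 4.32*j - 7.22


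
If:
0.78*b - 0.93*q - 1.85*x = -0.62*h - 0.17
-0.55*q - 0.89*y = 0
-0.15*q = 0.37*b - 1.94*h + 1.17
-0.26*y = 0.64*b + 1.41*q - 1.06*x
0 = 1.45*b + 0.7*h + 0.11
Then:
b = -0.34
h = 0.55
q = 0.20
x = 0.03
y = -0.12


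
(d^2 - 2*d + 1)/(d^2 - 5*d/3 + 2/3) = 3*(d - 1)/(3*d - 2)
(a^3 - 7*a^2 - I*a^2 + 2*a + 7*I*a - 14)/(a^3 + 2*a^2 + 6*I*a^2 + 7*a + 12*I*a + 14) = (a^3 + a^2*(-7 - I) + a*(2 + 7*I) - 14)/(a^3 + a^2*(2 + 6*I) + a*(7 + 12*I) + 14)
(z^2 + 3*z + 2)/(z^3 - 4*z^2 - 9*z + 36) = (z^2 + 3*z + 2)/(z^3 - 4*z^2 - 9*z + 36)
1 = 1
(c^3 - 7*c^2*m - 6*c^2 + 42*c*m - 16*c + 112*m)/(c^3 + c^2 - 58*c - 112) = (c - 7*m)/(c + 7)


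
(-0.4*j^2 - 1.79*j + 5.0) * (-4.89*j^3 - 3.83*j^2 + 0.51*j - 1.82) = 1.956*j^5 + 10.2851*j^4 - 17.7983*j^3 - 19.3349*j^2 + 5.8078*j - 9.1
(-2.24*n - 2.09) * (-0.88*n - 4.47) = 1.9712*n^2 + 11.852*n + 9.3423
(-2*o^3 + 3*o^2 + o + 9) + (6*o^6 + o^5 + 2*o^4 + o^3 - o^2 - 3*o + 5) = 6*o^6 + o^5 + 2*o^4 - o^3 + 2*o^2 - 2*o + 14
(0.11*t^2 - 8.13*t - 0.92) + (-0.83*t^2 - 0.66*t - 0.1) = -0.72*t^2 - 8.79*t - 1.02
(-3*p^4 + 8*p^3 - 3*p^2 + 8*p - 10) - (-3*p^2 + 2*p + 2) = -3*p^4 + 8*p^3 + 6*p - 12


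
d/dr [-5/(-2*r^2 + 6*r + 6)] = 5*(3 - 2*r)/(2*(-r^2 + 3*r + 3)^2)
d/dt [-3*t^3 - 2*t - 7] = -9*t^2 - 2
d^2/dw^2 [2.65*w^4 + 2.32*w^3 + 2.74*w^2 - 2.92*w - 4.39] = 31.8*w^2 + 13.92*w + 5.48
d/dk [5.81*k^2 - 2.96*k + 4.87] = 11.62*k - 2.96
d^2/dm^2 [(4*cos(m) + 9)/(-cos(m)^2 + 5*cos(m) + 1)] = (-36*sin(m)^4*cos(m) - 56*sin(m)^4 + 299*sin(m)^2 - 455*cos(m)/4 + 87*cos(3*m)/4 + 2*cos(5*m) + 185)/(sin(m)^2 + 5*cos(m))^3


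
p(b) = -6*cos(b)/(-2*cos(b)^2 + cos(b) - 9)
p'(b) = -6*(-4*sin(b)*cos(b) + sin(b))*cos(b)/(-2*cos(b)^2 + cos(b) - 9)^2 + 6*sin(b)/(-2*cos(b)^2 + cos(b) - 9) = 6*(cos(2*b) - 8)*sin(b)/(-cos(b) + cos(2*b) + 10)^2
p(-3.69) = -0.45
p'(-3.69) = -0.18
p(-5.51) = 0.46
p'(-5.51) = -0.39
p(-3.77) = -0.44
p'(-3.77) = -0.22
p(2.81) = -0.48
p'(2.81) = -0.10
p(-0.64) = 0.51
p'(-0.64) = 0.31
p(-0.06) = 0.60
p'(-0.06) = 0.03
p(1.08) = 0.32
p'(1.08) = -0.56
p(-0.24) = 0.59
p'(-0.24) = 0.10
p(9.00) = -0.47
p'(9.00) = -0.14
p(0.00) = 0.60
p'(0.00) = 0.00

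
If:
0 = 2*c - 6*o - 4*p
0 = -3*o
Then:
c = 2*p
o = 0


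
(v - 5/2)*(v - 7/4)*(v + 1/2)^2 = v^4 - 13*v^3/4 + 3*v^2/8 + 53*v/16 + 35/32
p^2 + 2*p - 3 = (p - 1)*(p + 3)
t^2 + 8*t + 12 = (t + 2)*(t + 6)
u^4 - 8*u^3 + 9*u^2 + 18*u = u*(u - 6)*(u - 3)*(u + 1)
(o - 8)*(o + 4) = o^2 - 4*o - 32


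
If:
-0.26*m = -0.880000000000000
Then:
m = 3.38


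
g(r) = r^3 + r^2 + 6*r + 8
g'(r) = 3*r^2 + 2*r + 6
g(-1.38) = -1.00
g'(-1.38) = 8.95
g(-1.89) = -6.52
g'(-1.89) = 12.94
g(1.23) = 18.75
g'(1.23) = 13.00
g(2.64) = 49.21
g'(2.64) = 32.19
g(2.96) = 60.46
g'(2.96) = 38.20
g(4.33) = 133.91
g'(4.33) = 70.91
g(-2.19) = -10.85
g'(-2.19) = 16.01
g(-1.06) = 1.57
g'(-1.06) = 7.25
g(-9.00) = -694.00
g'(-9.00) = 231.00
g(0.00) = 8.00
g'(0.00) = 6.00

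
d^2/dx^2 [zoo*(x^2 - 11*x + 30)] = zoo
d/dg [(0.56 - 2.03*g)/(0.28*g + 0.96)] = (-0.589568*g - 2.021376)/(0.28*g + 0.96)^3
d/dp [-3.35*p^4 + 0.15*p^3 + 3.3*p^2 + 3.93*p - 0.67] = -13.4*p^3 + 0.45*p^2 + 6.6*p + 3.93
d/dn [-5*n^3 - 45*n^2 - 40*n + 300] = -15*n^2 - 90*n - 40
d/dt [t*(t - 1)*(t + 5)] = 3*t^2 + 8*t - 5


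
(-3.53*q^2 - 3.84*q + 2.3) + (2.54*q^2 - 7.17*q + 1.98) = -0.99*q^2 - 11.01*q + 4.28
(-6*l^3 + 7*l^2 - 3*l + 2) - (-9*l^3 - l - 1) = 3*l^3 + 7*l^2 - 2*l + 3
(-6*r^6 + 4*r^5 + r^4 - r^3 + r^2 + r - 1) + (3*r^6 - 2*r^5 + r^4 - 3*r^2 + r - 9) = -3*r^6 + 2*r^5 + 2*r^4 - r^3 - 2*r^2 + 2*r - 10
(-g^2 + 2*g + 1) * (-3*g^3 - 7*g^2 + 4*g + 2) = 3*g^5 + g^4 - 21*g^3 - g^2 + 8*g + 2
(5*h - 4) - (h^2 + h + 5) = -h^2 + 4*h - 9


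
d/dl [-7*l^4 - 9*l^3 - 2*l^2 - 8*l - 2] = -28*l^3 - 27*l^2 - 4*l - 8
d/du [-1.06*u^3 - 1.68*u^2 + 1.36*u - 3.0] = -3.18*u^2 - 3.36*u + 1.36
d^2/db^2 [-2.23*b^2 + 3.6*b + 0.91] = -4.46000000000000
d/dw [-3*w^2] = -6*w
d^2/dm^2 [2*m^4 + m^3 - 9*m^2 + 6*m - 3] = 24*m^2 + 6*m - 18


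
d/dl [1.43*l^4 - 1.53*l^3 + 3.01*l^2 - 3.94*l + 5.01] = 5.72*l^3 - 4.59*l^2 + 6.02*l - 3.94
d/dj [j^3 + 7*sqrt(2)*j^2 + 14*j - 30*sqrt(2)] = 3*j^2 + 14*sqrt(2)*j + 14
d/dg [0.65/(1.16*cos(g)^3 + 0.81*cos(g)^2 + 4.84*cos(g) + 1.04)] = (2.262*cos(g)^2 + 1.053*cos(g) + 3.146)*sin(g)/(1.16*cos(g)^3 + 0.81*cos(g)^2 + 4.84*cos(g) + 1.04)^2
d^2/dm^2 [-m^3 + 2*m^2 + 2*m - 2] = 4 - 6*m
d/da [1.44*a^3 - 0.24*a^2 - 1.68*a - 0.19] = 4.32*a^2 - 0.48*a - 1.68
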